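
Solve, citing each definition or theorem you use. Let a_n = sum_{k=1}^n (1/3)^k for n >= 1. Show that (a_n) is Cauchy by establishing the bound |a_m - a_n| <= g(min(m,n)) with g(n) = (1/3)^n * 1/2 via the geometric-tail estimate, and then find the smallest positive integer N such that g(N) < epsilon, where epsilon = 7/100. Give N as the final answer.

For m > n >= 1: |a_m - a_n| = sum_{k=n+1}^m (1/3)^k < sum_{k=n+1}^infinity (1/3)^k = (1/3)^(n+1) / (1 - 1/3) = (1/3)^n * (1/3) * (3/2) = (1/3)^n * 1/2.
So g(n) = (1/3)^n / 2. Since g(n) -> 0, (a_n) is Cauchy.
Now solve g(N) < 7/100: (1/3)^N / 2 < 7/100 <=> 3^N > 1 / (2 * 7/100) = 50/7.
Check powers of 3: 3^1 = 3 <= 50/7, 3^2 = 9 > 50/7.
So the smallest such N is 2. Check: g(2) = 1/(2 * 9) = 1/18 < 7/100.

2


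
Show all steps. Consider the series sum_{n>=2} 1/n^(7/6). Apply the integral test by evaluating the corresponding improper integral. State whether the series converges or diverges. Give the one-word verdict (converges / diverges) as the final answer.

Let f(x) = x^(-7/6). Then f is positive, continuous, and decreasing on [2, infinity), so the integral test applies.
Compute the improper integral int_{2}^infinity f(x) dx:
  antiderivative F(x) = -6/x^(1/6).
  As x -> infinity, F(x) -> 0 (since p = 7/6 > 1).
  So int = F(infinity) - F(2) = 0 - (-3*2^(5/6)) = 3*2^(5/6).
  Finite, so by the integral test, the series converges.

converges


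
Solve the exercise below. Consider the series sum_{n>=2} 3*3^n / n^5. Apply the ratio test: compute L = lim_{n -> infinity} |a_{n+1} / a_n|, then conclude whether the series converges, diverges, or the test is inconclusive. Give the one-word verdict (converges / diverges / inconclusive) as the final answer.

Let a_n denote the general term. Form the ratio a_{n+1}/a_n and simplify:
a_{n+1}/a_n = 3*n^5/(n + 1)^5
Take the limit as n -> infinity: L = 3.
Since L = 3 > 1 (or L = infinity), the ratio test implies the series diverges.

diverges


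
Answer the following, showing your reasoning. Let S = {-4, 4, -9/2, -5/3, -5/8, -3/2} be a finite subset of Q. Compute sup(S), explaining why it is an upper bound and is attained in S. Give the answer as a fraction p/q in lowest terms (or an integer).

S is finite, so sup(S) = max(S).
Sorted decreasing:
4, -5/8, -3/2, -5/3, -4, -9/2
The extremum is 4.
For every x in S, x <= 4. And 4 is in S, so it is attained.
Therefore sup(S) = 4.

4


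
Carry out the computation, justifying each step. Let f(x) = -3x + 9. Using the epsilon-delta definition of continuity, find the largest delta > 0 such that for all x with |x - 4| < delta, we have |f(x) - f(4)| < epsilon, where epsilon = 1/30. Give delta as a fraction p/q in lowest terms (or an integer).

We compute f(4) = -3*(4) + 9 = -3.
|f(x) - f(4)| = |-3x + 9 - (-3)| = |-3(x - 4)| = 3|x - 4|.
We need 3|x - 4| < 1/30, i.e. |x - 4| < 1/30 / 3 = 1/90.
So any delta <= 1/90 works. Conversely, if delta > 1/90, then x = 4 + 1/90 satisfies |x - 4| = 1/90 < delta but |f(x) - f(4)| = 3 * 1/90 = 1/30, which is not < 1/30; so no larger delta works.
Hence the largest such delta is 1/90.

1/90


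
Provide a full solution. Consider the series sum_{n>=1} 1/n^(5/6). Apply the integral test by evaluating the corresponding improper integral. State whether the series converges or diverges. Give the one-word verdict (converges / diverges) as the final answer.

Let f(x) = x^(-5/6). Then f is positive, continuous, and decreasing on [1, infinity), so the integral test applies.
Compute the improper integral int_{1}^infinity f(x) dx:
  antiderivative F(x) = 6*x^(1/6).
  As x -> infinity, F(x) -> infinity (since p = 5/6 < 1).
  So the integral diverges. By the integral test, the series diverges.

diverges


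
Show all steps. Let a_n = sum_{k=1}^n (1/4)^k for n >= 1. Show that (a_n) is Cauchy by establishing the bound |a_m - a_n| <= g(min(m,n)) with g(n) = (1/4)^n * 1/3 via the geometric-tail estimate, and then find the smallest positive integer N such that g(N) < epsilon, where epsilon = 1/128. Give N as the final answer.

For m > n >= 1: |a_m - a_n| = sum_{k=n+1}^m (1/4)^k < sum_{k=n+1}^infinity (1/4)^k = (1/4)^(n+1) / (1 - 1/4) = (1/4)^n * (1/4) * (4/3) = (1/4)^n * 1/3.
So g(n) = (1/4)^n / 3. Since g(n) -> 0, (a_n) is Cauchy.
Now solve g(N) < 1/128: (1/4)^N / 3 < 1/128 <=> 4^N > 1 / (3 * 1/128) = 128/3.
Check powers of 4: 4^2 = 16 <= 128/3, 4^3 = 64 > 128/3.
So the smallest such N is 3. Check: g(3) = 1/(3 * 64) = 1/192 < 1/128.

3


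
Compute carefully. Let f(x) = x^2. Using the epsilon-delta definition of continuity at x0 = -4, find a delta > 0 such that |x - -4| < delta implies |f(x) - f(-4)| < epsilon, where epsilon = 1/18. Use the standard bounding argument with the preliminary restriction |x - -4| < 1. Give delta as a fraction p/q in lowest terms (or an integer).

Factor: |x^2 - (-4)^2| = |x - -4| * |x + -4|.
Impose |x - -4| < 1 first. Then |x + -4| = |(x - -4) + 2*(-4)| <= |x - -4| + 2*|-4| < 1 + 8 = 9.
So |x^2 - (-4)^2| < delta * 9.
We need delta * 9 <= 1/18, i.e. delta <= 1/18/9 = 1/162.
Since 1/162 < 1, this is tighter than 1; take delta = 1/162.
So delta = 1/162 works.

1/162


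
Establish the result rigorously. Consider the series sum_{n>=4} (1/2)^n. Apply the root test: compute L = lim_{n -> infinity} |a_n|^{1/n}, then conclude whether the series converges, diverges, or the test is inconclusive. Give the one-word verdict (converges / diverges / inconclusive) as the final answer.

Let a_n denote the general term. Form |a_n|^(1/n) and simplify:
|a_n|^(1/n) = 1/2
Take the limit as n -> infinity: L = 1/2.
Since L = 1/2 < 1, the root test implies convergence.

converges


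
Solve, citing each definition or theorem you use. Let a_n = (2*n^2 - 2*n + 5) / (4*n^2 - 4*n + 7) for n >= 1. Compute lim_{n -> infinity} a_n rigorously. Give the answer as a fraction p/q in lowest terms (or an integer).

Divide numerator and denominator by n^2, the highest power:
numerator / n^2 = 2 - 2/n + 5/n^2
denominator / n^2 = 4 - 4/n + 7/n^2
As n -> infinity, all terms of the form c/n^k (k >= 1) tend to 0.
So numerator / n^2 -> 2 and denominator / n^2 -> 4.
Therefore lim a_n = 1/2.

1/2


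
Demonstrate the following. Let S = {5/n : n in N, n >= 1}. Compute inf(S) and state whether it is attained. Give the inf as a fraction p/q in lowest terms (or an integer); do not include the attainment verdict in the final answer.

Analysis:
- Values: 5, 5/2, 5/3, 5/4, ... strictly decreasing.
- The maximum is 5 (n=1); sup = 5 (attained).
- The set is bounded below by 0; 5/n -> 0 so 0 is the greatest lower bound.
- 0 is not in the set, so inf = 0 is not attained.
Conclusion: inf(S) = 0, not attained in S.

0


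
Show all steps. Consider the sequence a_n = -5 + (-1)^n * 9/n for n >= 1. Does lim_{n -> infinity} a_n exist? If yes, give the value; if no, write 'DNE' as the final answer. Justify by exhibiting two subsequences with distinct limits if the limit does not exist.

Examine the behaviour of a_n along subsequences.
Even-n subsequence a_{2k} = -5 + 9/(2k) -> -5. Odd-n subsequence a_{2k+1} = -5 - 9/(2k+1) -> -5. Both tend to -5, which suggests the limit is -5; verify directly.
|a_n - (-5)| = |(-1)^n * 9/n| = 9/n for every n >= 1.
Given epsilon > 0, choose a positive integer N > 9/epsilon. Then for all n >= N, |a_n - (-5)| = 9/n <= 9/N < epsilon.
So by the definition of the limit, lim a_n exists and equals -5.

-5


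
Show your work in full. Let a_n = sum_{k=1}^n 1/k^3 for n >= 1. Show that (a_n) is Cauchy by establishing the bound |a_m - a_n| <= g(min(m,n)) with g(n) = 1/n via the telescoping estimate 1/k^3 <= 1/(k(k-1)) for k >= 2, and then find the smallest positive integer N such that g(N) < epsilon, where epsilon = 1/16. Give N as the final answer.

For m > n >= 1: |a_m - a_n| = sum_{k=n+1}^m 1/k^3.
Use 1/k^3 <= 1/(k(k-1)) = 1/(k-1) - 1/k for k >= 2 (which holds since k^3 >= k^2 >= k(k-1) for k >= 2):
sum_{k=n+1}^m 1/k^3 <= sum_{k=n+1}^m (1/(k-1) - 1/k) = 1/n - 1/m <= 1/n.
By symmetry the same bound holds with n,m swapped, so |a_m - a_n| <= 1/min(m,n) = g(min(m,n)). Since g(n) -> 0, (a_n) is Cauchy.
Now solve g(N) < 1/16: 1/N < 1/16 <=> N > 1/(1/16) = 16.
The smallest integer strictly greater than 16 is N = 17.
Check: g(17) = 1/17 < 1/16; g(16) = 1/16 >= 1/16. So N = 17.

17


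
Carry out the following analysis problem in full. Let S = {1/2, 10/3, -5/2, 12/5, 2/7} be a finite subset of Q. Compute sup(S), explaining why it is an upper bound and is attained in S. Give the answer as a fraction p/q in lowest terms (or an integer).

S is finite, so sup(S) = max(S).
Sorted decreasing:
10/3, 12/5, 1/2, 2/7, -5/2
The extremum is 10/3.
For every x in S, x <= 10/3. And 10/3 is in S, so it is attained.
Therefore sup(S) = 10/3.

10/3


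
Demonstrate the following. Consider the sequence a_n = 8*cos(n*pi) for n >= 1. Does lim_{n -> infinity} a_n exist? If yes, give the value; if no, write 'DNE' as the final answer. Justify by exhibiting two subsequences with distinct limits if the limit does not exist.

Examine the behaviour of a_n along subsequences.
cos(n*pi) = (-1)^n, so a_n = 8*(-1)^n. a_{2k} = 8 -> 8. a_{2k+1} = -8 -> -8.
Since these two subsequential limits are 8 and -8, distinct, the full sequence cannot converge (a convergent sequence has all subsequences tending to the same limit). So lim a_n does not exist.

DNE


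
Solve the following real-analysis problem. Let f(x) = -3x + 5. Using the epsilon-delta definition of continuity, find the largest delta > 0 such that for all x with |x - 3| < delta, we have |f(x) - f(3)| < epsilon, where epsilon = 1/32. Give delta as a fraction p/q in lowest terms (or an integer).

We compute f(3) = -3*(3) + 5 = -4.
|f(x) - f(3)| = |-3x + 5 - (-4)| = |-3(x - 3)| = 3|x - 3|.
We need 3|x - 3| < 1/32, i.e. |x - 3| < 1/32 / 3 = 1/96.
So any delta <= 1/96 works. Conversely, if delta > 1/96, then x = 3 + 1/96 satisfies |x - 3| = 1/96 < delta but |f(x) - f(3)| = 3 * 1/96 = 1/32, which is not < 1/32; so no larger delta works.
Hence the largest such delta is 1/96.

1/96


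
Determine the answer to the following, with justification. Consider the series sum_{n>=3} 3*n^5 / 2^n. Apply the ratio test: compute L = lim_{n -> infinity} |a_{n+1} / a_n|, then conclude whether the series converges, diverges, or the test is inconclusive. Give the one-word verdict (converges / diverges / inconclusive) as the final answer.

Let a_n denote the general term. Form the ratio a_{n+1}/a_n and simplify:
a_{n+1}/a_n = (n + 1)^5/(2*n^5)
Take the limit as n -> infinity: L = 1/2.
Since L = 1/2 < 1, the ratio test implies the series converges.

converges


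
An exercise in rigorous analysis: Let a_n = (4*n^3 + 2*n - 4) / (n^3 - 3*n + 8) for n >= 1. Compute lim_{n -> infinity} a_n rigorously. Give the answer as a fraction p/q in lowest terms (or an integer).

Divide numerator and denominator by n^3, the highest power:
numerator / n^3 = 4 + 2/n^2 - 4/n^3
denominator / n^3 = 1 - 3/n^2 + 8/n^3
As n -> infinity, all terms of the form c/n^k (k >= 1) tend to 0.
So numerator / n^3 -> 4 and denominator / n^3 -> 1.
Therefore lim a_n = 4.

4


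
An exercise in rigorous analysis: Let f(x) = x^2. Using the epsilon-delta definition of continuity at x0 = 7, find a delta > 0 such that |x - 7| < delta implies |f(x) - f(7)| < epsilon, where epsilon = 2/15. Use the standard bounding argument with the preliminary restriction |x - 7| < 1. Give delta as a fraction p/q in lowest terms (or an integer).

Factor: |x^2 - (7)^2| = |x - 7| * |x + 7|.
Impose |x - 7| < 1 first. Then |x + 7| = |(x - 7) + 2*(7)| <= |x - 7| + 2*|7| < 1 + 14 = 15.
So |x^2 - (7)^2| < delta * 15.
We need delta * 15 <= 2/15, i.e. delta <= 2/15/15 = 2/225.
Since 2/225 < 1, this is tighter than 1; take delta = 2/225.
So delta = 2/225 works.

2/225


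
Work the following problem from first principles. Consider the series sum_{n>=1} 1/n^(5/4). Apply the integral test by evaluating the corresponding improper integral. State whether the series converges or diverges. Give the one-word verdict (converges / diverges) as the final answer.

Let f(x) = x^(-5/4). Then f is positive, continuous, and decreasing on [1, infinity), so the integral test applies.
Compute the improper integral int_{1}^infinity f(x) dx:
  antiderivative F(x) = -4/x^(1/4).
  As x -> infinity, F(x) -> 0 (since p = 5/4 > 1).
  So int = F(infinity) - F(1) = 0 - (-4) = 4.
  Finite, so by the integral test, the series converges.

converges


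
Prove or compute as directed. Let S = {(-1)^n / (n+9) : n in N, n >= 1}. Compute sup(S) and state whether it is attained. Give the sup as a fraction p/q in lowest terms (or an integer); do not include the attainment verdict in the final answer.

Analysis:
- Values: -1/10, 1/11, -1/12, 1/13, -1/14, ...
- Positive terms (even n): 1/(2+9), 1/(4+9), ... decreasing -> max = 1/11 (n=2).
- Negative terms (odd n): -1/(1+9), -1/(3+9), ... increasing -> min = -1/10 (n=1).
- So sup = 1/11 (attained at n=2); inf = -1/10 (attained at n=1).
Conclusion: sup(S) = 1/11, attained in S.

1/11


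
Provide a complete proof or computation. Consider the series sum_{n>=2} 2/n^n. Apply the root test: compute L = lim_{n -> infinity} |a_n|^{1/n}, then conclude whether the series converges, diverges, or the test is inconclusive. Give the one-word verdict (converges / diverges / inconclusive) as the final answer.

Let a_n denote the general term. Form |a_n|^(1/n) and simplify:
|a_n|^(1/n) = 2^(1/n)/n
Take the limit as n -> infinity: L = 0.
Since L = 0 < 1, the root test implies convergence.

converges


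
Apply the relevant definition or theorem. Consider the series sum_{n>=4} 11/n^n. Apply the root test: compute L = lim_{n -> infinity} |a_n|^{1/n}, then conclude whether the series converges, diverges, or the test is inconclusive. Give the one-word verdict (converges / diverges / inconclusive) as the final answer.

Let a_n denote the general term. Form |a_n|^(1/n) and simplify:
|a_n|^(1/n) = 11^(1/n)/n
Take the limit as n -> infinity: L = 0.
Since L = 0 < 1, the root test implies convergence.

converges


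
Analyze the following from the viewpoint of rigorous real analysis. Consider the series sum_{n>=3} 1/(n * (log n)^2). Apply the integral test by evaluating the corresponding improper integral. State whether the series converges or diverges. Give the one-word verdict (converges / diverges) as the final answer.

Let f(x) = 1/(x*log(x)^2). Then f is positive, continuous, and decreasing on [3, infinity), so the integral test applies.
Compute the improper integral int_{3}^infinity f(x) dx:
  antiderivative F(x) = -1/log(x).
  F(x) -> 0 as x -> infinity.  int = 0 - F(3) = 1/log(3) < infinity. By the integral test, the series converges.

converges


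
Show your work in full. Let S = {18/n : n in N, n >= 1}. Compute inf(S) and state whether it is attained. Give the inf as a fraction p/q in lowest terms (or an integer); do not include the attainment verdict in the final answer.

Analysis:
- Values: 18, 9, 6, 9/2, ... strictly decreasing.
- The maximum is 18 (n=1); sup = 18 (attained).
- The set is bounded below by 0; 18/n -> 0 so 0 is the greatest lower bound.
- 0 is not in the set, so inf = 0 is not attained.
Conclusion: inf(S) = 0, not attained in S.

0


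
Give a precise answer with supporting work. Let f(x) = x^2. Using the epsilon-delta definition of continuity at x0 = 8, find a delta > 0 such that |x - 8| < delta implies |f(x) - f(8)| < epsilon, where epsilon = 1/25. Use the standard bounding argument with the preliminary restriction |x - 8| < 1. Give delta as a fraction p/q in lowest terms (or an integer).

Factor: |x^2 - (8)^2| = |x - 8| * |x + 8|.
Impose |x - 8| < 1 first. Then |x + 8| = |(x - 8) + 2*(8)| <= |x - 8| + 2*|8| < 1 + 16 = 17.
So |x^2 - (8)^2| < delta * 17.
We need delta * 17 <= 1/25, i.e. delta <= 1/25/17 = 1/425.
Since 1/425 < 1, this is tighter than 1; take delta = 1/425.
So delta = 1/425 works.

1/425


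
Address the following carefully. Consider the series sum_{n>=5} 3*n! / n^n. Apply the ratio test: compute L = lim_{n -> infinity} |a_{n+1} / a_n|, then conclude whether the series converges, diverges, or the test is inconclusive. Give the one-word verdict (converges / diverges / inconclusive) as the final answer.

Let a_n denote the general term. Form the ratio a_{n+1}/a_n and simplify:
a_{n+1}/a_n = (n/(n + 1))^n
Take the limit as n -> infinity: L = exp(-1).
Since L = exp(-1) < 1, the ratio test implies the series converges.

converges


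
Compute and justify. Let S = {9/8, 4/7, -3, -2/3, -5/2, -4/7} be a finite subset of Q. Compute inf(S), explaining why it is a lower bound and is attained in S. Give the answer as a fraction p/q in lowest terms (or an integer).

S is finite, so inf(S) = min(S).
Sorted increasing:
-3, -5/2, -2/3, -4/7, 4/7, 9/8
The extremum is -3.
For every x in S, x >= -3. And -3 is in S, so it is attained.
Therefore inf(S) = -3.

-3


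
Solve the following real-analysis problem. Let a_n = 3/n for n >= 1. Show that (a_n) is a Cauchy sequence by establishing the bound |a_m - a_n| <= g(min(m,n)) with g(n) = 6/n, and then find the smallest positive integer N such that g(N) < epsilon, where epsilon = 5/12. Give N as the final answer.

For any m, n >= 1, by the triangle inequality:
|a_m - a_n| = |3/m - 3/n| <= 3*1/m + 3*1/n <= 6/min(m,n).
So g(n) = 6/n bounds the Cauchy difference. Since g(n) -> 0, (a_n) is Cauchy.
Now solve g(N) < 5/12: 6/N < 5/12 <=> N > 6 / (5/12) = 72/5.
The smallest integer strictly greater than 72/5 is N = 15.
Check: g(15) = 6/15 = 2/5 < 5/12; g(14) = 3/7 >= 5/12. So N = 15.

15


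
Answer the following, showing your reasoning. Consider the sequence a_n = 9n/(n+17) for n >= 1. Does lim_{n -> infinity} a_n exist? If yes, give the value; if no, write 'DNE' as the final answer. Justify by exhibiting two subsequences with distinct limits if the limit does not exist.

Examine the behaviour of a_n along subsequences.
Even-n subsequence a_{2k} = 9(2k)/(2k+17) -> 9. Odd-n subsequence a_{2k+1} = 9(2k+1)/(2k+18) -> 9. Both tend to 9, which suggests the limit is 9; verify directly.
|a_n - 9| = |9n - 9(n+17)| / (n+17) = 153/(n+17) < 153/n for every n >= 1.
Given epsilon > 0, choose a positive integer N > 153/epsilon. Then for all n >= N, |a_n - 9| < 153/n <= 153/N < epsilon.
So by the definition of the limit, lim a_n exists and equals 9.

9


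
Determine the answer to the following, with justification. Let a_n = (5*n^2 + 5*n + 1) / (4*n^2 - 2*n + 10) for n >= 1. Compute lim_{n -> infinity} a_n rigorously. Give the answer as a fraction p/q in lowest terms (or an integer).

Divide numerator and denominator by n^2, the highest power:
numerator / n^2 = 5 + 5/n + n^(-2)
denominator / n^2 = 4 - 2/n + 10/n^2
As n -> infinity, all terms of the form c/n^k (k >= 1) tend to 0.
So numerator / n^2 -> 5 and denominator / n^2 -> 4.
Therefore lim a_n = 5/4.

5/4


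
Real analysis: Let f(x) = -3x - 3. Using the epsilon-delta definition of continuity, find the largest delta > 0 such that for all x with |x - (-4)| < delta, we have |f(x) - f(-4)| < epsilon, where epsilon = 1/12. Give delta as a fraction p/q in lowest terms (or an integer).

We compute f(-4) = -3*(-4) - 3 = 9.
|f(x) - f(-4)| = |-3x - 3 - (9)| = |-3(x - (-4))| = 3|x - (-4)|.
We need 3|x - (-4)| < 1/12, i.e. |x - (-4)| < 1/12 / 3 = 1/36.
So any delta <= 1/36 works. Conversely, if delta > 1/36, then x = -4 + 1/36 satisfies |x - (-4)| = 1/36 < delta but |f(x) - f(-4)| = 3 * 1/36 = 1/12, which is not < 1/12; so no larger delta works.
Hence the largest such delta is 1/36.

1/36


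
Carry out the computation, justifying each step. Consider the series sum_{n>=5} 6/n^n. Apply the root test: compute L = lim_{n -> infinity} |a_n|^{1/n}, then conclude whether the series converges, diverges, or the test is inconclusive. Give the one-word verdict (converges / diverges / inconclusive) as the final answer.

Let a_n denote the general term. Form |a_n|^(1/n) and simplify:
|a_n|^(1/n) = 6^(1/n)/n
Take the limit as n -> infinity: L = 0.
Since L = 0 < 1, the root test implies convergence.

converges


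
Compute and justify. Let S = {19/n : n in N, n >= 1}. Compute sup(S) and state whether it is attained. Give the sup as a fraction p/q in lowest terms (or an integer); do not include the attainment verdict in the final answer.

Analysis:
- Values: 19, 19/2, 19/3, 19/4, ... strictly decreasing.
- The maximum is 19 (n=1); sup = 19 (attained).
- The set is bounded below by 0; 19/n -> 0 so 0 is the greatest lower bound.
- 0 is not in the set, so inf = 0 is not attained.
Conclusion: sup(S) = 19, attained in S.

19


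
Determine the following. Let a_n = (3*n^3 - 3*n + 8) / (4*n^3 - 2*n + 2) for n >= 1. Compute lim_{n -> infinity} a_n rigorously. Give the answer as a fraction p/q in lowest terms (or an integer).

Divide numerator and denominator by n^3, the highest power:
numerator / n^3 = 3 - 3/n^2 + 8/n^3
denominator / n^3 = 4 - 2/n^2 + 2/n^3
As n -> infinity, all terms of the form c/n^k (k >= 1) tend to 0.
So numerator / n^3 -> 3 and denominator / n^3 -> 4.
Therefore lim a_n = 3/4.

3/4


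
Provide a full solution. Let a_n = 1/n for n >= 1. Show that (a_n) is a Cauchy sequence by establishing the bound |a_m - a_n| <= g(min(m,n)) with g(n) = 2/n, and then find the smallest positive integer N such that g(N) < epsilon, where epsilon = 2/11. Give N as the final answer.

For any m, n >= 1, by the triangle inequality:
|a_m - a_n| = |1/m - 1/n| <= 1/m + 1/n <= 2/min(m,n).
So g(n) = 2/n bounds the Cauchy difference. Since g(n) -> 0, (a_n) is Cauchy.
Now solve g(N) < 2/11: 2/N < 2/11 <=> N > 2 / (2/11) = 11.
The smallest integer strictly greater than 11 is N = 12.
Check: g(12) = 2/12 = 1/6 < 2/11; g(11) = 2/11 >= 2/11. So N = 12.

12


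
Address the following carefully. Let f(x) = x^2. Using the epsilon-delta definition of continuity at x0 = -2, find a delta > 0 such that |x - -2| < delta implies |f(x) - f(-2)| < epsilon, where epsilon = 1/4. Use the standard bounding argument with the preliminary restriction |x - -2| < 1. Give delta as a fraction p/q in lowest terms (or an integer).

Factor: |x^2 - (-2)^2| = |x - -2| * |x + -2|.
Impose |x - -2| < 1 first. Then |x + -2| = |(x - -2) + 2*(-2)| <= |x - -2| + 2*|-2| < 1 + 4 = 5.
So |x^2 - (-2)^2| < delta * 5.
We need delta * 5 <= 1/4, i.e. delta <= 1/4/5 = 1/20.
Since 1/20 < 1, this is tighter than 1; take delta = 1/20.
So delta = 1/20 works.

1/20


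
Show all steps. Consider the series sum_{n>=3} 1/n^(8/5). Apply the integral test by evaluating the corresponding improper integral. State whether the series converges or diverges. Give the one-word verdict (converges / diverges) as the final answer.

Let f(x) = x^(-8/5). Then f is positive, continuous, and decreasing on [3, infinity), so the integral test applies.
Compute the improper integral int_{3}^infinity f(x) dx:
  antiderivative F(x) = -5/(3*x^(3/5)).
  As x -> infinity, F(x) -> 0 (since p = 8/5 > 1).
  So int = F(infinity) - F(3) = 0 - (-5*3^(2/5)/9) = 5*3^(2/5)/9.
  Finite, so by the integral test, the series converges.

converges


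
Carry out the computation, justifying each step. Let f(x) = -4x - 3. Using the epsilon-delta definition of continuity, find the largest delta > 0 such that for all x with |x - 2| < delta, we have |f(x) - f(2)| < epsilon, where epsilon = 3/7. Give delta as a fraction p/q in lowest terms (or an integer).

We compute f(2) = -4*(2) - 3 = -11.
|f(x) - f(2)| = |-4x - 3 - (-11)| = |-4(x - 2)| = 4|x - 2|.
We need 4|x - 2| < 3/7, i.e. |x - 2| < 3/7 / 4 = 3/28.
So any delta <= 3/28 works. Conversely, if delta > 3/28, then x = 2 + 3/28 satisfies |x - 2| = 3/28 < delta but |f(x) - f(2)| = 4 * 3/28 = 3/7, which is not < 3/7; so no larger delta works.
Hence the largest such delta is 3/28.

3/28


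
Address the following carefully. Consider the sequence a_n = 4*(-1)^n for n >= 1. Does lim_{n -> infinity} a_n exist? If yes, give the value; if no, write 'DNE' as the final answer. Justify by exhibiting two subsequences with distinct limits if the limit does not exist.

Examine the behaviour of a_n along subsequences.
Even-n subsequence a_{2k} = 4 -> 4. Odd-n subsequence a_{2k+1} = -4 -> -4.
Since these two subsequential limits are 4 and -4, distinct, the full sequence cannot converge (a convergent sequence has all subsequences tending to the same limit). So lim a_n does not exist.

DNE


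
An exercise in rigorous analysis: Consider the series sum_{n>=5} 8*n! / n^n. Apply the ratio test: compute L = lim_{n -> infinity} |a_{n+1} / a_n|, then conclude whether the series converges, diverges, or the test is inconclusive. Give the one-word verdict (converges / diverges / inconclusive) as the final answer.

Let a_n denote the general term. Form the ratio a_{n+1}/a_n and simplify:
a_{n+1}/a_n = (n/(n + 1))^n
Take the limit as n -> infinity: L = exp(-1).
Since L = exp(-1) < 1, the ratio test implies the series converges.

converges


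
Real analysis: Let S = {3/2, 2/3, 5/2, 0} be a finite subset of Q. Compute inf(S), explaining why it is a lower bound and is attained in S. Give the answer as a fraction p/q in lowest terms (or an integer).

S is finite, so inf(S) = min(S).
Sorted increasing:
0, 2/3, 3/2, 5/2
The extremum is 0.
For every x in S, x >= 0. And 0 is in S, so it is attained.
Therefore inf(S) = 0.

0


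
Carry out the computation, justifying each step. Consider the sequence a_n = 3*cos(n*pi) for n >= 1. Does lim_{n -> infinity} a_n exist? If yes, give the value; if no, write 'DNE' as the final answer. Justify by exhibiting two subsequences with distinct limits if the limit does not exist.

Examine the behaviour of a_n along subsequences.
cos(n*pi) = (-1)^n, so a_n = 3*(-1)^n. a_{2k} = 3 -> 3. a_{2k+1} = -3 -> -3.
Since these two subsequential limits are 3 and -3, distinct, the full sequence cannot converge (a convergent sequence has all subsequences tending to the same limit). So lim a_n does not exist.

DNE


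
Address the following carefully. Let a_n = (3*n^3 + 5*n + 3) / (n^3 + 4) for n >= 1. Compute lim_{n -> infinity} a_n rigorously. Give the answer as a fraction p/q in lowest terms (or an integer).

Divide numerator and denominator by n^3, the highest power:
numerator / n^3 = 3 + 5/n^2 + 3/n^3
denominator / n^3 = 1 + 4/n^3
As n -> infinity, all terms of the form c/n^k (k >= 1) tend to 0.
So numerator / n^3 -> 3 and denominator / n^3 -> 1.
Therefore lim a_n = 3.

3


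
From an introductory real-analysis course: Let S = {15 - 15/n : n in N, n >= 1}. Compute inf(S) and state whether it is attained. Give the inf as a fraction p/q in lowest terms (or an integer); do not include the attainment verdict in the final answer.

Analysis:
- Values: 0, 15/2, 10, 45/4, ... strictly increasing.
- Minimum is 0 (n=1); inf = 0 (attained).
- 15 - 15/n -> 15 from below; sup = 15, not attained.
Conclusion: inf(S) = 0, attained in S.

0


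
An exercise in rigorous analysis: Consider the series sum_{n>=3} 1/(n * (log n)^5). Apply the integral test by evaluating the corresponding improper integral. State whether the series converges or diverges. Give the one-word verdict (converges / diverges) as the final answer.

Let f(x) = 1/(x*log(x)^5). Then f is positive, continuous, and decreasing on [3, infinity), so the integral test applies.
Compute the improper integral int_{3}^infinity f(x) dx:
  antiderivative F(x) = -1/(4*log(x)^4).
  F(x) -> 0 as x -> infinity.  int = 0 - F(3) = 1/(4*log(3)^4) < infinity. By the integral test, the series converges.

converges


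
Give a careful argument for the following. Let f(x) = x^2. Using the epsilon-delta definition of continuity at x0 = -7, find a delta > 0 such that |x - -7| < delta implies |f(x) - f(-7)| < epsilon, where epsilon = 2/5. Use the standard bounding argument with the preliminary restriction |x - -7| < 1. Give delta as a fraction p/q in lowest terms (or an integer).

Factor: |x^2 - (-7)^2| = |x - -7| * |x + -7|.
Impose |x - -7| < 1 first. Then |x + -7| = |(x - -7) + 2*(-7)| <= |x - -7| + 2*|-7| < 1 + 14 = 15.
So |x^2 - (-7)^2| < delta * 15.
We need delta * 15 <= 2/5, i.e. delta <= 2/5/15 = 2/75.
Since 2/75 < 1, this is tighter than 1; take delta = 2/75.
So delta = 2/75 works.

2/75


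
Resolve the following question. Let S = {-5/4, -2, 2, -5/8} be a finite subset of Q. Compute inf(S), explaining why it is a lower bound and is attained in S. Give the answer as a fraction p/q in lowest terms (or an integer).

S is finite, so inf(S) = min(S).
Sorted increasing:
-2, -5/4, -5/8, 2
The extremum is -2.
For every x in S, x >= -2. And -2 is in S, so it is attained.
Therefore inf(S) = -2.

-2


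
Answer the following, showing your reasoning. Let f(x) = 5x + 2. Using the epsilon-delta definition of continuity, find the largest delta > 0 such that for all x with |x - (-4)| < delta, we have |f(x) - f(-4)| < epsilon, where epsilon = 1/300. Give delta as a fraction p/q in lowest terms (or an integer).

We compute f(-4) = 5*(-4) + 2 = -18.
|f(x) - f(-4)| = |5x + 2 - (-18)| = |5(x - (-4))| = 5|x - (-4)|.
We need 5|x - (-4)| < 1/300, i.e. |x - (-4)| < 1/300 / 5 = 1/1500.
So any delta <= 1/1500 works. Conversely, if delta > 1/1500, then x = -4 + 1/1500 satisfies |x - (-4)| = 1/1500 < delta but |f(x) - f(-4)| = 5 * 1/1500 = 1/300, which is not < 1/300; so no larger delta works.
Hence the largest such delta is 1/1500.

1/1500


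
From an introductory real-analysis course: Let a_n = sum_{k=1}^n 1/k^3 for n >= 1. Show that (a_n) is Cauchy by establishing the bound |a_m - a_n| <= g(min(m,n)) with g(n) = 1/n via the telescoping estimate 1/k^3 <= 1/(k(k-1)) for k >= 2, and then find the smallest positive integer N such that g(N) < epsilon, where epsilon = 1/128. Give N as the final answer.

For m > n >= 1: |a_m - a_n| = sum_{k=n+1}^m 1/k^3.
Use 1/k^3 <= 1/(k(k-1)) = 1/(k-1) - 1/k for k >= 2 (which holds since k^3 >= k^2 >= k(k-1) for k >= 2):
sum_{k=n+1}^m 1/k^3 <= sum_{k=n+1}^m (1/(k-1) - 1/k) = 1/n - 1/m <= 1/n.
By symmetry the same bound holds with n,m swapped, so |a_m - a_n| <= 1/min(m,n) = g(min(m,n)). Since g(n) -> 0, (a_n) is Cauchy.
Now solve g(N) < 1/128: 1/N < 1/128 <=> N > 1/(1/128) = 128.
The smallest integer strictly greater than 128 is N = 129.
Check: g(129) = 1/129 < 1/128; g(128) = 1/128 >= 1/128. So N = 129.

129


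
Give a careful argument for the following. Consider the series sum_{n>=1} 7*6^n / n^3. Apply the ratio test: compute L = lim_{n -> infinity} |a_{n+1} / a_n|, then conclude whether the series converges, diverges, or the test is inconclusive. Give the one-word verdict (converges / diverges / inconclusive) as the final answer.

Let a_n denote the general term. Form the ratio a_{n+1}/a_n and simplify:
a_{n+1}/a_n = 6*n^3/(n + 1)^3
Take the limit as n -> infinity: L = 6.
Since L = 6 > 1 (or L = infinity), the ratio test implies the series diverges.

diverges


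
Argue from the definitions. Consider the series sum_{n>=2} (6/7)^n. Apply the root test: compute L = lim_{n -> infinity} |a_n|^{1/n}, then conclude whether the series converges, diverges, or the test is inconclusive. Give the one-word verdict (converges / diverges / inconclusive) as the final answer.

Let a_n denote the general term. Form |a_n|^(1/n) and simplify:
|a_n|^(1/n) = 6/7
Take the limit as n -> infinity: L = 6/7.
Since L = 6/7 < 1, the root test implies convergence.

converges


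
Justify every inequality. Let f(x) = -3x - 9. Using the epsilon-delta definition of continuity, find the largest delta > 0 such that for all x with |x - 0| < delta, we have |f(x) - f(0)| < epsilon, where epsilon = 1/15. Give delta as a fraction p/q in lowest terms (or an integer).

We compute f(0) = -3*(0) - 9 = -9.
|f(x) - f(0)| = |-3x - 9 - (-9)| = |-3(x - 0)| = 3|x - 0|.
We need 3|x - 0| < 1/15, i.e. |x - 0| < 1/15 / 3 = 1/45.
So any delta <= 1/45 works. Conversely, if delta > 1/45, then x = 0 + 1/45 satisfies |x - 0| = 1/45 < delta but |f(x) - f(0)| = 3 * 1/45 = 1/15, which is not < 1/15; so no larger delta works.
Hence the largest such delta is 1/45.

1/45


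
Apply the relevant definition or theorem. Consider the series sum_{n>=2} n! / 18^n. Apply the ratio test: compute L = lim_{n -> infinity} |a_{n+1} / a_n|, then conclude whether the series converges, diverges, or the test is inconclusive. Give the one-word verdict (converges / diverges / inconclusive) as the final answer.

Let a_n denote the general term. Form the ratio a_{n+1}/a_n and simplify:
a_{n+1}/a_n = n/18 + 1/18
Take the limit as n -> infinity: L = infinity.
Since L = infinity > 1 (or L = infinity), the ratio test implies the series diverges.

diverges


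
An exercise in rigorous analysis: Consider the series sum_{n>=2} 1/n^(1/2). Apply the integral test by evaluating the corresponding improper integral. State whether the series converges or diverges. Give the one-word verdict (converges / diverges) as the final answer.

Let f(x) = 1/sqrt(x). Then f is positive, continuous, and decreasing on [2, infinity), so the integral test applies.
Compute the improper integral int_{2}^infinity f(x) dx:
  antiderivative F(x) = 2*sqrt(x).
  As x -> infinity, F(x) -> infinity (since p = 1/2 < 1).
  So the integral diverges. By the integral test, the series diverges.

diverges


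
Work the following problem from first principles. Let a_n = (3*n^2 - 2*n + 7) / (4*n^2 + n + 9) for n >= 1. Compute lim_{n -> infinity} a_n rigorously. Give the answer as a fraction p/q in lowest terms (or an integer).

Divide numerator and denominator by n^2, the highest power:
numerator / n^2 = 3 - 2/n + 7/n^2
denominator / n^2 = 4 + 1/n + 9/n^2
As n -> infinity, all terms of the form c/n^k (k >= 1) tend to 0.
So numerator / n^2 -> 3 and denominator / n^2 -> 4.
Therefore lim a_n = 3/4.

3/4


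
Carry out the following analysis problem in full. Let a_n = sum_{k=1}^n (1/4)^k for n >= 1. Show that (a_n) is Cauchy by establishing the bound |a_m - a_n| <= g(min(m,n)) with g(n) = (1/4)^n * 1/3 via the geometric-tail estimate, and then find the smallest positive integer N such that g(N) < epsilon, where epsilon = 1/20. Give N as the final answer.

For m > n >= 1: |a_m - a_n| = sum_{k=n+1}^m (1/4)^k < sum_{k=n+1}^infinity (1/4)^k = (1/4)^(n+1) / (1 - 1/4) = (1/4)^n * (1/4) * (4/3) = (1/4)^n * 1/3.
So g(n) = (1/4)^n / 3. Since g(n) -> 0, (a_n) is Cauchy.
Now solve g(N) < 1/20: (1/4)^N / 3 < 1/20 <=> 4^N > 1 / (3 * 1/20) = 20/3.
Check powers of 4: 4^1 = 4 <= 20/3, 4^2 = 16 > 20/3.
So the smallest such N is 2. Check: g(2) = 1/(3 * 16) = 1/48 < 1/20.

2


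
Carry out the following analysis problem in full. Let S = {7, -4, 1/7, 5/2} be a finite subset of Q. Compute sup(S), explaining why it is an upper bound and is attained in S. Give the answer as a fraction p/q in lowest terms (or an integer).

S is finite, so sup(S) = max(S).
Sorted decreasing:
7, 5/2, 1/7, -4
The extremum is 7.
For every x in S, x <= 7. And 7 is in S, so it is attained.
Therefore sup(S) = 7.

7


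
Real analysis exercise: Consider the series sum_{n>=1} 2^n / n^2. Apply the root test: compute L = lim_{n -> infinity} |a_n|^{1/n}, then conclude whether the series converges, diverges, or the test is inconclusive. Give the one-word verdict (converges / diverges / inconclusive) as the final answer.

Let a_n denote the general term. Form |a_n|^(1/n) and simplify:
|a_n|^(1/n) = 2/n^(2/n)
Take the limit as n -> infinity: L = 2.
Since L = 2 > 1, the root test implies divergence.

diverges


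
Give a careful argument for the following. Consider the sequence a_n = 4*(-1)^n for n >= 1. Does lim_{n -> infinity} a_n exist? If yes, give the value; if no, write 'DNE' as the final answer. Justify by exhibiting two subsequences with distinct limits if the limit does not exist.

Examine the behaviour of a_n along subsequences.
Even-n subsequence a_{2k} = 4 -> 4. Odd-n subsequence a_{2k+1} = -4 -> -4.
Since these two subsequential limits are 4 and -4, distinct, the full sequence cannot converge (a convergent sequence has all subsequences tending to the same limit). So lim a_n does not exist.

DNE


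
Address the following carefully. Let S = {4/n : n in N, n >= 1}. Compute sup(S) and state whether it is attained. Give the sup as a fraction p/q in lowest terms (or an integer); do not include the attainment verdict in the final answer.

Analysis:
- Values: 4, 2, 4/3, 1, ... strictly decreasing.
- The maximum is 4 (n=1); sup = 4 (attained).
- The set is bounded below by 0; 4/n -> 0 so 0 is the greatest lower bound.
- 0 is not in the set, so inf = 0 is not attained.
Conclusion: sup(S) = 4, attained in S.

4


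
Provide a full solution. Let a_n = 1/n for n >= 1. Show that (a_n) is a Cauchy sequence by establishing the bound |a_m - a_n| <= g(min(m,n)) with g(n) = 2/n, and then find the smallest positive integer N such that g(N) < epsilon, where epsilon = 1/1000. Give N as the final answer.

For any m, n >= 1, by the triangle inequality:
|a_m - a_n| = |1/m - 1/n| <= 1/m + 1/n <= 2/min(m,n).
So g(n) = 2/n bounds the Cauchy difference. Since g(n) -> 0, (a_n) is Cauchy.
Now solve g(N) < 1/1000: 2/N < 1/1000 <=> N > 2 / (1/1000) = 2000.
The smallest integer strictly greater than 2000 is N = 2001.
Check: g(2001) = 2/2001 = 2/2001 < 1/1000; g(2000) = 1/1000 >= 1/1000. So N = 2001.

2001


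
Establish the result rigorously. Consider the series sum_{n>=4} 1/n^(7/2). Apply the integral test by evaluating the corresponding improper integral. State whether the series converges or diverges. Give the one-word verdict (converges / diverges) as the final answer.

Let f(x) = x^(-7/2). Then f is positive, continuous, and decreasing on [4, infinity), so the integral test applies.
Compute the improper integral int_{4}^infinity f(x) dx:
  antiderivative F(x) = -2/(5*x^(5/2)).
  As x -> infinity, F(x) -> 0 (since p = 7/2 > 1).
  So int = F(infinity) - F(4) = 0 - (-1/80) = 1/80.
  Finite, so by the integral test, the series converges.

converges


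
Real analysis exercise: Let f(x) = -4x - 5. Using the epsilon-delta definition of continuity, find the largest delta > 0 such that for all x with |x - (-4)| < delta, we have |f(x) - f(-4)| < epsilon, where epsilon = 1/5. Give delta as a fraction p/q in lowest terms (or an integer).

We compute f(-4) = -4*(-4) - 5 = 11.
|f(x) - f(-4)| = |-4x - 5 - (11)| = |-4(x - (-4))| = 4|x - (-4)|.
We need 4|x - (-4)| < 1/5, i.e. |x - (-4)| < 1/5 / 4 = 1/20.
So any delta <= 1/20 works. Conversely, if delta > 1/20, then x = -4 + 1/20 satisfies |x - (-4)| = 1/20 < delta but |f(x) - f(-4)| = 4 * 1/20 = 1/5, which is not < 1/5; so no larger delta works.
Hence the largest such delta is 1/20.

1/20


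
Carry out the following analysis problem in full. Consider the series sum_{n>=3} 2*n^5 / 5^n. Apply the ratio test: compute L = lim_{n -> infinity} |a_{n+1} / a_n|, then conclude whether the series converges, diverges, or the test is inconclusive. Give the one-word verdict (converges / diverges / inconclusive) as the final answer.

Let a_n denote the general term. Form the ratio a_{n+1}/a_n and simplify:
a_{n+1}/a_n = (n + 1)^5/(5*n^5)
Take the limit as n -> infinity: L = 1/5.
Since L = 1/5 < 1, the ratio test implies the series converges.

converges


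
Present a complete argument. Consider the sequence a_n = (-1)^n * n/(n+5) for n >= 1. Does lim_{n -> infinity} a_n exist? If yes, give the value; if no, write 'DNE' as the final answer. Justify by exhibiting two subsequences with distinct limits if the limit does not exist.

Examine the behaviour of a_n along subsequences.
a_{2k} = 2k/(2k+5) -> 1. a_{2k+1} = -(2k+1)/(2k+6) -> -1.
Since these two subsequential limits are 1 and -1, distinct, the full sequence cannot converge (a convergent sequence has all subsequences tending to the same limit). So lim a_n does not exist.

DNE


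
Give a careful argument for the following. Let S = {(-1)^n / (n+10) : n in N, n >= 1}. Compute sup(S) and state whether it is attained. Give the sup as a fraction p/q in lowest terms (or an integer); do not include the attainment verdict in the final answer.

Analysis:
- Values: -1/11, 1/12, -1/13, 1/14, -1/15, ...
- Positive terms (even n): 1/(2+10), 1/(4+10), ... decreasing -> max = 1/12 (n=2).
- Negative terms (odd n): -1/(1+10), -1/(3+10), ... increasing -> min = -1/11 (n=1).
- So sup = 1/12 (attained at n=2); inf = -1/11 (attained at n=1).
Conclusion: sup(S) = 1/12, attained in S.

1/12
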